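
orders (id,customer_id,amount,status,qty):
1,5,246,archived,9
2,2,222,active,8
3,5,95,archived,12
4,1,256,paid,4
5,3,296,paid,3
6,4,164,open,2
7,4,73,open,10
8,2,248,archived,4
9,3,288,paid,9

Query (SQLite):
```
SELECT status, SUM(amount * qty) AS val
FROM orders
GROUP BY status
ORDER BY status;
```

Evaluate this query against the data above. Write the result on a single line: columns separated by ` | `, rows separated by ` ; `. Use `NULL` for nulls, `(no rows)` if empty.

active | 1776 ; archived | 4346 ; open | 1058 ; paid | 4504

For each row compute amount * qty.
Group by status; take SUM of the expression per group.
  active: ids {2} → SUM(amount * qty)=1776
  archived: ids {1, 3, 8} → SUM(amount * qty)=4346
  open: ids {6, 7} → SUM(amount * qty)=1058
  paid: ids {4, 5, 9} → SUM(amount * qty)=4504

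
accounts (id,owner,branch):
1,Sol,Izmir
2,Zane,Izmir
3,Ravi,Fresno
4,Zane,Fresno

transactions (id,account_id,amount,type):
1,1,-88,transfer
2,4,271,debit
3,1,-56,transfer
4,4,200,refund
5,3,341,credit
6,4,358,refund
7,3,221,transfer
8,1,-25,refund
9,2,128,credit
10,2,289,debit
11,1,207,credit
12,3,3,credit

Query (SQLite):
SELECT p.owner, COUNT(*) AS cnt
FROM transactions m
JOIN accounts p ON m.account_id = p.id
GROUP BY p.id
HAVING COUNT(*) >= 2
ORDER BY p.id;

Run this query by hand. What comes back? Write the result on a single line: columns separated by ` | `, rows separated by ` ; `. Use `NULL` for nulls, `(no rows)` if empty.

Sol | 4 ; Zane | 2 ; Ravi | 3 ; Zane | 3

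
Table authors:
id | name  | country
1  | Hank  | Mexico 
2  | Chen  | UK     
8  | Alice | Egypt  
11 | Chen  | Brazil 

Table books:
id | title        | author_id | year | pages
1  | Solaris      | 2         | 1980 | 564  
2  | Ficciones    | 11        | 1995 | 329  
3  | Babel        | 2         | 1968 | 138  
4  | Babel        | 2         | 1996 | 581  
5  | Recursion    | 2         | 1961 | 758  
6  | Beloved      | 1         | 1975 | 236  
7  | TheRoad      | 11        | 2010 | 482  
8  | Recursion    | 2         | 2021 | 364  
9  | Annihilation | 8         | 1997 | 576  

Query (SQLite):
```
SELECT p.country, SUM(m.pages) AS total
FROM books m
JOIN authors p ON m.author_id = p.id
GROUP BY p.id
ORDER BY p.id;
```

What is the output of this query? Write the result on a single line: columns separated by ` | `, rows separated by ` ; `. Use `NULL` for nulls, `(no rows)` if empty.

Join each books row to its authors via author_id.
Group joined rows by authors.id; compute SUM(m.pages) per group.
  1: ids {6} → SUM(m.pages)=236
  2: ids {1, 3, 4, 5, 8} → SUM(m.pages)=2405
  8: ids {9} → SUM(m.pages)=576
  11: ids {2, 7} → SUM(m.pages)=811

Mexico | 236 ; UK | 2405 ; Egypt | 576 ; Brazil | 811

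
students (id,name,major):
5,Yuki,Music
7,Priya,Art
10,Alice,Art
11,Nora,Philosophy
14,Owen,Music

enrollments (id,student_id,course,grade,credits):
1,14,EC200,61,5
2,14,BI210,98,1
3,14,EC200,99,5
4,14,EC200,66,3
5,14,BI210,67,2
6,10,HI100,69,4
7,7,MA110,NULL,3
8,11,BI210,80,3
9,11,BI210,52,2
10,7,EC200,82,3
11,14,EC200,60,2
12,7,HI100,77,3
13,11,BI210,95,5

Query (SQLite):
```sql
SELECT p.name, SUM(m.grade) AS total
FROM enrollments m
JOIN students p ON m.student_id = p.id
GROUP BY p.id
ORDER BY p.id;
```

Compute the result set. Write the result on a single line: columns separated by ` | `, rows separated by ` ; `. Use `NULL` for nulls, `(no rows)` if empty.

Priya | 159 ; Alice | 69 ; Nora | 227 ; Owen | 451

Join each enrollments row to its students via student_id.
Group joined rows by students.id; compute SUM(m.grade) per group.
  7: ids {7, 10, 12} → SUM(m.grade)=159
  10: ids {6} → SUM(m.grade)=69
  11: ids {8, 9, 13} → SUM(m.grade)=227
  14: ids {1, 2, 3, 4, 5, 11} → SUM(m.grade)=451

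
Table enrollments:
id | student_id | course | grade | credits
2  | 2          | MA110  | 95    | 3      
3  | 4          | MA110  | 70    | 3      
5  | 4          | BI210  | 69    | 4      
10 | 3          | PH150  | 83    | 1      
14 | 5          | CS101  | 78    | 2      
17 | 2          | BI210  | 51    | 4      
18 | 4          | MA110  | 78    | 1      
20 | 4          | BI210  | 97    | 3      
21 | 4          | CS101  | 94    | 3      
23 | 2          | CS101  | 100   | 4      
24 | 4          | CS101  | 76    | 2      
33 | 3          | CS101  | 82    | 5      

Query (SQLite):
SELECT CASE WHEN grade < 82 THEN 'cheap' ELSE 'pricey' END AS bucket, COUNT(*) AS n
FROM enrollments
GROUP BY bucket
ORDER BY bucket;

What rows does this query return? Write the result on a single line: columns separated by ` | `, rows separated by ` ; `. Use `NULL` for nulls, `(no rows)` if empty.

cheap | 6 ; pricey | 6

Bucket rows by grade < 82 → 'cheap' else 'pricey'; count each bucket.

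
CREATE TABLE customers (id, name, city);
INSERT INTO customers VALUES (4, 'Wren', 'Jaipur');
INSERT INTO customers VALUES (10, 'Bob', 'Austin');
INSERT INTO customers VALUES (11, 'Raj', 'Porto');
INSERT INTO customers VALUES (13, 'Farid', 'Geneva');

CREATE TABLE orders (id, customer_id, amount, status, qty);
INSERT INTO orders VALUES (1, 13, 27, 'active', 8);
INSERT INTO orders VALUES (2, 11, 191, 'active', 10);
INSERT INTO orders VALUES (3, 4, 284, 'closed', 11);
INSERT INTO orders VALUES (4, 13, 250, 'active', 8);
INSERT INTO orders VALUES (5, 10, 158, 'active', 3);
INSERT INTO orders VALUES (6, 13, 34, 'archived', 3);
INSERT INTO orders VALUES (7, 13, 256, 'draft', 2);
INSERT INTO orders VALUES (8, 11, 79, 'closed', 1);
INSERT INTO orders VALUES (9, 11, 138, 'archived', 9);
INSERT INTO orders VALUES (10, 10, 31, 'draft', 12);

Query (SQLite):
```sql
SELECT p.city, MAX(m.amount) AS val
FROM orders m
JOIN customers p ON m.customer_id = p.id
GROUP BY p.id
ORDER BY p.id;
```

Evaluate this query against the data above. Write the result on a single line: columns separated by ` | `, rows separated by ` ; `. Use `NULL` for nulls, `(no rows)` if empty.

Join each orders row to its customers via customer_id.
Group joined rows by customers.id; compute MAX(m.amount) per group.
  4: ids {3} → MAX(m.amount)=284
  10: ids {5, 10} → MAX(m.amount)=158
  11: ids {2, 8, 9} → MAX(m.amount)=191
  13: ids {1, 4, 6, 7} → MAX(m.amount)=256

Jaipur | 284 ; Austin | 158 ; Porto | 191 ; Geneva | 256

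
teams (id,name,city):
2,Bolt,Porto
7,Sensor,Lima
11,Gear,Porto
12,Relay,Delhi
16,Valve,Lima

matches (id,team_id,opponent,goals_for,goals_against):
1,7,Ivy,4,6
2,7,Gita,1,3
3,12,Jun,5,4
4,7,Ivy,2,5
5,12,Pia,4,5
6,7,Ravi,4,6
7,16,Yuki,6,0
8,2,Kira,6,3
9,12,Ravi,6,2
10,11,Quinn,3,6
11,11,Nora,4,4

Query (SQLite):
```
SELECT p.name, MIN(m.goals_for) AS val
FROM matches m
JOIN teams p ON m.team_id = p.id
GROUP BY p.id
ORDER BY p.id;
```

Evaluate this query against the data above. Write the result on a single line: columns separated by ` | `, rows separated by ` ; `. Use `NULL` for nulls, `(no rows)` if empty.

Join each matches row to its teams via team_id.
Group joined rows by teams.id; compute MIN(m.goals_for) per group.
  2: ids {8} → MIN(m.goals_for)=6
  7: ids {1, 2, 4, 6} → MIN(m.goals_for)=1
  11: ids {10, 11} → MIN(m.goals_for)=3
  12: ids {3, 5, 9} → MIN(m.goals_for)=4
  16: ids {7} → MIN(m.goals_for)=6

Bolt | 6 ; Sensor | 1 ; Gear | 3 ; Relay | 4 ; Valve | 6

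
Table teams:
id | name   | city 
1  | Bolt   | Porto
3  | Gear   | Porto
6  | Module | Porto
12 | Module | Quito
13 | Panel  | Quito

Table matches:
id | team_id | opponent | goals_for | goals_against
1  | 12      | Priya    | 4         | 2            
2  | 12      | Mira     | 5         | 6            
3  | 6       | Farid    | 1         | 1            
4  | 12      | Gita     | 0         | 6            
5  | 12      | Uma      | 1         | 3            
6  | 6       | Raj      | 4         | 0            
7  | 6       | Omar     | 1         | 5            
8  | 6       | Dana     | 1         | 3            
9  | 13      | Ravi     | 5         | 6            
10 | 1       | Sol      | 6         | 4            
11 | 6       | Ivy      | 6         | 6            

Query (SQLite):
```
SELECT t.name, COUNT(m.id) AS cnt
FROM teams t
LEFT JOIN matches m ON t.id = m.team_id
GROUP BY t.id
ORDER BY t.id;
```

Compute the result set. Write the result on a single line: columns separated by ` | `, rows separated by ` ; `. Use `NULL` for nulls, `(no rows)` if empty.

Bolt | 1 ; Gear | 0 ; Module | 5 ; Module | 4 ; Panel | 1

LEFT JOIN keeps every teams row; unmatched ones get NULL for matches columns.
Group by teams.id and compute COUNT(m.id). COUNT(col) of an all-NULL group is 0.
  1: ids {10} → COUNT(m.id)=1
  3: ids {—} → COUNT(m.id)=0
  6: ids {3, 6, 7, 8, 11} → COUNT(m.id)=5
  12: ids {1, 2, 4, 5} → COUNT(m.id)=4
  13: ids {9} → COUNT(m.id)=1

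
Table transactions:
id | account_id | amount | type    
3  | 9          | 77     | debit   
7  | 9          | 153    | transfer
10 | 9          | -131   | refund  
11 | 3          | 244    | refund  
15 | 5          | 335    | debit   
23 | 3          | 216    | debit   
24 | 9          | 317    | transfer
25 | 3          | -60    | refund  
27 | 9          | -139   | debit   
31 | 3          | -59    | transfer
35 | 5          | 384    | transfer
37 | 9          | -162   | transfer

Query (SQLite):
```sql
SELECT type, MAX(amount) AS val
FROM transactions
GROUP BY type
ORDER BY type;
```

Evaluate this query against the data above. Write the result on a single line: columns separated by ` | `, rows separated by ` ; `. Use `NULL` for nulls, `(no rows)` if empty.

debit | 335 ; refund | 244 ; transfer | 384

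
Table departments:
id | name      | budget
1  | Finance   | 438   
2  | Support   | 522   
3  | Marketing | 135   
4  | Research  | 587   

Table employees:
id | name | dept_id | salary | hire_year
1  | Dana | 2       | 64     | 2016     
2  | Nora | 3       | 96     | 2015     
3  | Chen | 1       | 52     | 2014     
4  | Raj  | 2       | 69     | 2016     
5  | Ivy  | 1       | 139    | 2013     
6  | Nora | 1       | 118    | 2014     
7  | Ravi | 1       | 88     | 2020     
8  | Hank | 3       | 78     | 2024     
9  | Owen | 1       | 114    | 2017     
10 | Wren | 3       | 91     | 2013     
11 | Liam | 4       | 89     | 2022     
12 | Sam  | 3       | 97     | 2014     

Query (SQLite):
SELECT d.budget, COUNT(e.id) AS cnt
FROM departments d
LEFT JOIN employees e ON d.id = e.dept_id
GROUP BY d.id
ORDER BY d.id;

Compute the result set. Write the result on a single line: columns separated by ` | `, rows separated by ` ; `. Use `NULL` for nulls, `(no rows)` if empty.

LEFT JOIN keeps every departments row; unmatched ones get NULL for employees columns.
Group by departments.id and compute COUNT(e.id). COUNT(col) of an all-NULL group is 0.
  1: ids {3, 5, 6, 7, 9} → COUNT(e.id)=5
  2: ids {1, 4} → COUNT(e.id)=2
  3: ids {2, 8, 10, 12} → COUNT(e.id)=4
  4: ids {11} → COUNT(e.id)=1

438 | 5 ; 522 | 2 ; 135 | 4 ; 587 | 1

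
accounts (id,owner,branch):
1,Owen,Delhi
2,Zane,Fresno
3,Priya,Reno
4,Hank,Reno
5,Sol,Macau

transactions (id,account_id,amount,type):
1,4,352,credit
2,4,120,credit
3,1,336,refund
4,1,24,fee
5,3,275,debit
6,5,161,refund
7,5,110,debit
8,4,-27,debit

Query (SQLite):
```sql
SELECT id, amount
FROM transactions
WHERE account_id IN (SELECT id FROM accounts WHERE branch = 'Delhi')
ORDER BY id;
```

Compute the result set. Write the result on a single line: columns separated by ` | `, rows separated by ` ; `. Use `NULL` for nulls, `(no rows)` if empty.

3 | 336 ; 4 | 24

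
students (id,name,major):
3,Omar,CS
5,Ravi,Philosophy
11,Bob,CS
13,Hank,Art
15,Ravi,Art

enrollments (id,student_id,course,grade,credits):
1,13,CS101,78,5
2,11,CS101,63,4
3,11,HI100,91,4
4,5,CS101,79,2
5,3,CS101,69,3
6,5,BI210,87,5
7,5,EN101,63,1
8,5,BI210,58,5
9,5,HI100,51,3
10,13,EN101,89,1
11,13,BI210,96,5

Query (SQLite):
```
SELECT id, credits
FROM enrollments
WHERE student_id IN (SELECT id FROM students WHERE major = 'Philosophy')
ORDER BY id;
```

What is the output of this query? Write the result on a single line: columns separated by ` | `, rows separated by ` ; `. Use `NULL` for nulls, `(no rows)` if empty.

Inner query: students.id where major = 'Philosophy'.
Outer: keep enrollments rows whose student_id is in that set.
Inner query → {5}

4 | 2 ; 6 | 5 ; 7 | 1 ; 8 | 5 ; 9 | 3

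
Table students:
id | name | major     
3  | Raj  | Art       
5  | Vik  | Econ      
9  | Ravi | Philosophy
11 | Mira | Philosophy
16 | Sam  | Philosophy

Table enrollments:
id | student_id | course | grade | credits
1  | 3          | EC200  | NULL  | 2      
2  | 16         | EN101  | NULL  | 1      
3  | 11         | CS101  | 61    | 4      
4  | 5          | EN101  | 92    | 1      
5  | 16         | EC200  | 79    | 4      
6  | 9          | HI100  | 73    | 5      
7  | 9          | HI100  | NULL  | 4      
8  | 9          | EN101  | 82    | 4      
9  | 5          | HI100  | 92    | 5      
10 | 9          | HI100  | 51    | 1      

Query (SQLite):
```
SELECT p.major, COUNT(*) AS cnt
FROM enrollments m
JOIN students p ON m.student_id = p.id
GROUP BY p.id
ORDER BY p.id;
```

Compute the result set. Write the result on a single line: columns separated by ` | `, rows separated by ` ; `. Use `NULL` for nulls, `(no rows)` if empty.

Join each enrollments row to its students via student_id.
Group joined rows by students.id; compute COUNT(*) per group.
  3: ids {1} → COUNT(*)=1
  5: ids {4, 9} → COUNT(*)=2
  9: ids {6, 7, 8, 10} → COUNT(*)=4
  11: ids {3} → COUNT(*)=1
  16: ids {2, 5} → COUNT(*)=2

Art | 1 ; Econ | 2 ; Philosophy | 4 ; Philosophy | 1 ; Philosophy | 2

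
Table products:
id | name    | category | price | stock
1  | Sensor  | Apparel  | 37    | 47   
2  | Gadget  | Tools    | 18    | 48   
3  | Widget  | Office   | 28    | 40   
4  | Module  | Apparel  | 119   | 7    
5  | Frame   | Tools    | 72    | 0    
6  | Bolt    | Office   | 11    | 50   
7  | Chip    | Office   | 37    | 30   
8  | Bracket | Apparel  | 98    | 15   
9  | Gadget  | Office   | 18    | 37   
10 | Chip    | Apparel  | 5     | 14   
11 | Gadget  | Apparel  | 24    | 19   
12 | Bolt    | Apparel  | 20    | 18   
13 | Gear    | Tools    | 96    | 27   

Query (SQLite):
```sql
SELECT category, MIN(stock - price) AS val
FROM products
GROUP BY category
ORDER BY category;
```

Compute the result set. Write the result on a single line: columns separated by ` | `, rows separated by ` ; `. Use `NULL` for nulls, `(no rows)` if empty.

For each row compute stock - price.
Group by category; take MIN of the expression per group.
  Apparel: ids {1, 4, 8, 10, 11, 12} → MIN(stock - price)=-112
  Office: ids {3, 6, 7, 9} → MIN(stock - price)=-7
  Tools: ids {2, 5, 13} → MIN(stock - price)=-72

Apparel | -112 ; Office | -7 ; Tools | -72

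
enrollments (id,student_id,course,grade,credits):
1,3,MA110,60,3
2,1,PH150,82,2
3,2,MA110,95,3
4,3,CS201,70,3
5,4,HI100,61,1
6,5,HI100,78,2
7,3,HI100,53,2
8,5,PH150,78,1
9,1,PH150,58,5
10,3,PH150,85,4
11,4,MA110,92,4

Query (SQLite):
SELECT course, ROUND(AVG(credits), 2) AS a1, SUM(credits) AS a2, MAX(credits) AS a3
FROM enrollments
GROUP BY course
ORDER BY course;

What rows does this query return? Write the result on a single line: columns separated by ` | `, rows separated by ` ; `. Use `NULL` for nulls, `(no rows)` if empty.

CS201 | 3 | 3 | 3 ; HI100 | 1.67 | 5 | 2 ; MA110 | 3.33 | 10 | 4 ; PH150 | 3 | 12 | 5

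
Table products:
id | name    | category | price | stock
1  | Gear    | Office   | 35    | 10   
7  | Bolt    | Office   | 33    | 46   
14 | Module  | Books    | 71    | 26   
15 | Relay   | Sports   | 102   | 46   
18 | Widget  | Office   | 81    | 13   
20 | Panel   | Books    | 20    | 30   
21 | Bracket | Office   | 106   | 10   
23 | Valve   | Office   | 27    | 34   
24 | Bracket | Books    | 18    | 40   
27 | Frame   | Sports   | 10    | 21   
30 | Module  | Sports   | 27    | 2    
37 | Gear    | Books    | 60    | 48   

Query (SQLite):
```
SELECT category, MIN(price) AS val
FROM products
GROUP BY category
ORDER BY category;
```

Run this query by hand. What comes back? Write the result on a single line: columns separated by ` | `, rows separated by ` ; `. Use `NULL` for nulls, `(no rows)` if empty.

Partition products by category; compute MIN(price) within each group.
  Books: ids {14, 20, 24, 37} → MIN(price)=18
  Office: ids {1, 7, 18, 21, 23} → MIN(price)=27
  Sports: ids {15, 27, 30} → MIN(price)=10

Books | 18 ; Office | 27 ; Sports | 10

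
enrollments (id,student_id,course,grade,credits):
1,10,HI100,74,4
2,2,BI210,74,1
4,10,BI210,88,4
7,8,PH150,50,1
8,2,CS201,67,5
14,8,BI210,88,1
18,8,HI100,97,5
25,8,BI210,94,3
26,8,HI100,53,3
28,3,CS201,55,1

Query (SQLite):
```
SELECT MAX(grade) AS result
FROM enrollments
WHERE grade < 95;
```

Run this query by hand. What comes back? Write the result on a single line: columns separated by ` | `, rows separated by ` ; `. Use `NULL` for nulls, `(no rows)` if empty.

Rows where grade < 95 → grade values: [74, 74, 88, 50, 67, 88, 94, 53, 55].
MAX of non-NULL values = 94.

94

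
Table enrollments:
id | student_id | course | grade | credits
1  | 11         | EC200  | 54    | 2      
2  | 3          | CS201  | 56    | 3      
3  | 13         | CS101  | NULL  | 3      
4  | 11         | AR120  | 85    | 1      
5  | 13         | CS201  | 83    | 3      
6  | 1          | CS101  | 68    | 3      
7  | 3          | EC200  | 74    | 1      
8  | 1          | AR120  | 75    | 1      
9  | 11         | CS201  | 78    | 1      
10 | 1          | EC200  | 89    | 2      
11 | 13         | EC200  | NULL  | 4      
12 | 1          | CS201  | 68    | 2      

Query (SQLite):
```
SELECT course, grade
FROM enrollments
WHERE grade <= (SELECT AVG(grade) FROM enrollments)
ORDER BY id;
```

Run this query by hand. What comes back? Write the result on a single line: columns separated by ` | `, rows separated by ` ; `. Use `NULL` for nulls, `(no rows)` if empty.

Scalar subquery: AVG(grade) over all enrollments rows = 73.0.
Keep rows where grade <= that value.

EC200 | 54 ; CS201 | 56 ; CS101 | 68 ; CS201 | 68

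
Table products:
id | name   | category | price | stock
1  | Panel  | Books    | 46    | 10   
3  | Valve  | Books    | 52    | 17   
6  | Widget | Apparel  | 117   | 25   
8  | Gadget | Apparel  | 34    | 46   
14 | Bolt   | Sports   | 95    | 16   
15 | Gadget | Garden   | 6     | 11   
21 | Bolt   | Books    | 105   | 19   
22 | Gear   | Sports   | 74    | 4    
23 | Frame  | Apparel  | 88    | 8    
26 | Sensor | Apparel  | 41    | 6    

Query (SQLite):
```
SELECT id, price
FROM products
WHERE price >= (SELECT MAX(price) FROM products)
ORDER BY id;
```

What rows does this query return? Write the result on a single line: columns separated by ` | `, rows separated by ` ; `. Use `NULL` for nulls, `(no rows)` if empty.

6 | 117

Scalar subquery: MAX(price) over all products rows = 117.
Keep rows where price >= that value.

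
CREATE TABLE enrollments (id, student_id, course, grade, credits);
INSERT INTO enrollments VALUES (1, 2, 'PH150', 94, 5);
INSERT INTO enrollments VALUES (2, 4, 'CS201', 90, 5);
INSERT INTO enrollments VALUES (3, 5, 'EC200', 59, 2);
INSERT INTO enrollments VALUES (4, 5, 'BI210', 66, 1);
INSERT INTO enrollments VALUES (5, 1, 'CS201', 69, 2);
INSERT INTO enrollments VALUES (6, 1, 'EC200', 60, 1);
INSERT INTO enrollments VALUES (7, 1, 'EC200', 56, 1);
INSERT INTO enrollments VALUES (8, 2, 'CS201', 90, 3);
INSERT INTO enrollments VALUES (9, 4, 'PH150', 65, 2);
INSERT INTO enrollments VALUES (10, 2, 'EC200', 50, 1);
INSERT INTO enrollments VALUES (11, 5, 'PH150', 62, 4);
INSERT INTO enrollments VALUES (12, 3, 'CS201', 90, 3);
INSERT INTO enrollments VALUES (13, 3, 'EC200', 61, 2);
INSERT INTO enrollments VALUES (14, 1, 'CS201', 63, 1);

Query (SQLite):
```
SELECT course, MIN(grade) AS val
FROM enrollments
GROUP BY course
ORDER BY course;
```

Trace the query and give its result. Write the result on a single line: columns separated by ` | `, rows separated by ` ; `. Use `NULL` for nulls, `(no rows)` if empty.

Partition enrollments by course; compute MIN(grade) within each group.
  BI210: ids {4} → MIN(grade)=66
  CS201: ids {2, 5, 8, 12, 14} → MIN(grade)=63
  EC200: ids {3, 6, 7, 10, 13} → MIN(grade)=50
  PH150: ids {1, 9, 11} → MIN(grade)=62

BI210 | 66 ; CS201 | 63 ; EC200 | 50 ; PH150 | 62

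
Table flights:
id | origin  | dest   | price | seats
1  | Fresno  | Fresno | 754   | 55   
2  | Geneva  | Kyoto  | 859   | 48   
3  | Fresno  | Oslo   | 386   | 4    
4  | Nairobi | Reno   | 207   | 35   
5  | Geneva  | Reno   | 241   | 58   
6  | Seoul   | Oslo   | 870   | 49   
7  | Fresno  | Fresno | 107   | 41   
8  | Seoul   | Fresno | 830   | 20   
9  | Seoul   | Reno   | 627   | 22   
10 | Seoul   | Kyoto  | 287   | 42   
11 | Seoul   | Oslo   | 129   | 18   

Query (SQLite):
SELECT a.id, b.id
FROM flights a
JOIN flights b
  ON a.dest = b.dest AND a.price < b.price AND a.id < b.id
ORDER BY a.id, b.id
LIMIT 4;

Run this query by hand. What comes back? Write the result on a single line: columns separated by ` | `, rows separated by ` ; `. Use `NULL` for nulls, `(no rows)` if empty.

1 | 8 ; 3 | 6 ; 4 | 5 ; 4 | 9

Pairs (a,b) with same dest, a.price < b.price, a.id < b.id.
dest groups: Fresno:{1,7,8} Kyoto:{2,10} Oslo:{3,6,11} Reno:{4,5,9}
Ordered by (a.id, b.id); first 4.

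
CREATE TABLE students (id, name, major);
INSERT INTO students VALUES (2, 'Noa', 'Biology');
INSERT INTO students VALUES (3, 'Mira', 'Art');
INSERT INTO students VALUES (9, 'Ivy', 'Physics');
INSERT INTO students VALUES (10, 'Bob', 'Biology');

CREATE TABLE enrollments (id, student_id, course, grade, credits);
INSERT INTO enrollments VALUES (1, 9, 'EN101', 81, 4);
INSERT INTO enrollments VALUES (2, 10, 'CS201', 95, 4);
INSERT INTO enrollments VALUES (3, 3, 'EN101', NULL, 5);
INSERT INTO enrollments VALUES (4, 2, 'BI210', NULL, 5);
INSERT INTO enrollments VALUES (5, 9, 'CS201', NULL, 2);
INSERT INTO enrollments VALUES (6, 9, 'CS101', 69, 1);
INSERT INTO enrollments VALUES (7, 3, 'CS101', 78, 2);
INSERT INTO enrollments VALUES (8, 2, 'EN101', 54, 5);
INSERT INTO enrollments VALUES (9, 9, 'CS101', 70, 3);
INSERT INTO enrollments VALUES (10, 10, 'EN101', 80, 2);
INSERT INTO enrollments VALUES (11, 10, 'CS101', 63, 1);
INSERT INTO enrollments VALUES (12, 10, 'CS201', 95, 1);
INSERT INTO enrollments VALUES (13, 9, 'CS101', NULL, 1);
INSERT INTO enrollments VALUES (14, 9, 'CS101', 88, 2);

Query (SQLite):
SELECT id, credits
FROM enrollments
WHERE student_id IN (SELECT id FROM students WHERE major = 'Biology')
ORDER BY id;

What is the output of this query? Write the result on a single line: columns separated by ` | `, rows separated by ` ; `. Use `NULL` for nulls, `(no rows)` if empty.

Inner query: students.id where major = 'Biology'.
Outer: keep enrollments rows whose student_id is in that set.
Inner query → {2, 10}

2 | 4 ; 4 | 5 ; 8 | 5 ; 10 | 2 ; 11 | 1 ; 12 | 1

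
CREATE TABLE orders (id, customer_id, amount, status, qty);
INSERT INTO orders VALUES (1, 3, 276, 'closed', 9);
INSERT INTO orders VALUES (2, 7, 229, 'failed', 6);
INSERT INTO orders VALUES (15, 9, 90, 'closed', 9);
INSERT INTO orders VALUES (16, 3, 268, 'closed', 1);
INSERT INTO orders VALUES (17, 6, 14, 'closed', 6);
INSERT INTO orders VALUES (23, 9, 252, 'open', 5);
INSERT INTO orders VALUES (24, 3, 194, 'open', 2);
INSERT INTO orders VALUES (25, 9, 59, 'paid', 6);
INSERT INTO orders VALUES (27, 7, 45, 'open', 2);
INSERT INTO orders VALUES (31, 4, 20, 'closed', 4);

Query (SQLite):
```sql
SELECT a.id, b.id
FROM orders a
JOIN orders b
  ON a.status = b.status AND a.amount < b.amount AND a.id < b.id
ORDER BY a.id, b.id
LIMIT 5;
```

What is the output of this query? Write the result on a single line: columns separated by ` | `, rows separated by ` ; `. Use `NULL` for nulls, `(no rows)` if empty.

15 | 16 ; 17 | 31

Pairs (a,b) with same status, a.amount < b.amount, a.id < b.id.
status groups: closed:{1,15,16,17,31} failed:{2} open:{23,24,27} paid:{25}
Ordered by (a.id, b.id); first 5.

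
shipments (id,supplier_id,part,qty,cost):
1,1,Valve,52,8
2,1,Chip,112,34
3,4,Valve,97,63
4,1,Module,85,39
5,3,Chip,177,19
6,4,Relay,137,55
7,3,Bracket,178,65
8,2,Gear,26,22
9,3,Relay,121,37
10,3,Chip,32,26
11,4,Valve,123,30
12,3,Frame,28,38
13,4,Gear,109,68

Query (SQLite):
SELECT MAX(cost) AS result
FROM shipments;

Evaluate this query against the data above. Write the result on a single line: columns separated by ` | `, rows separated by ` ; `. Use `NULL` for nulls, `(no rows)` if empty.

All cost values: [8, 34, 63, 39, 19, 55, 65, 22, 37, 26, 30, 38, 68].
MAX of non-NULL values = 68.

68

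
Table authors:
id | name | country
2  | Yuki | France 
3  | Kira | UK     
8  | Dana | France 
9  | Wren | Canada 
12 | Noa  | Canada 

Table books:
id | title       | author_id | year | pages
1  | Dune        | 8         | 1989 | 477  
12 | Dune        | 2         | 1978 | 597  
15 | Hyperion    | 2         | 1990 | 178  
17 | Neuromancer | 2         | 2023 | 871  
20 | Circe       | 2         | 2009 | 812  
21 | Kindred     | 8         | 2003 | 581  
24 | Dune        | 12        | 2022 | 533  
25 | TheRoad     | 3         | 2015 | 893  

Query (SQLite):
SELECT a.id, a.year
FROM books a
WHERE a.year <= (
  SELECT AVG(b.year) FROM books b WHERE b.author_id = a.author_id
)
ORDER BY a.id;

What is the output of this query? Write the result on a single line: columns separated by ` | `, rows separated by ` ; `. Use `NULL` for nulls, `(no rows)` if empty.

1 | 1989 ; 12 | 1978 ; 15 | 1990 ; 24 | 2022 ; 25 | 2015

For each books row a, compute AVG(year) over rows sharing a.author_id.
Keep row a if a.year <= that per-group AVG.
  author_id=2: AVG(year) = 2000.0
  author_id=3: AVG(year) = 2015.0
  author_id=8: AVG(year) = 1996.0
  author_id=12: AVG(year) = 2022.0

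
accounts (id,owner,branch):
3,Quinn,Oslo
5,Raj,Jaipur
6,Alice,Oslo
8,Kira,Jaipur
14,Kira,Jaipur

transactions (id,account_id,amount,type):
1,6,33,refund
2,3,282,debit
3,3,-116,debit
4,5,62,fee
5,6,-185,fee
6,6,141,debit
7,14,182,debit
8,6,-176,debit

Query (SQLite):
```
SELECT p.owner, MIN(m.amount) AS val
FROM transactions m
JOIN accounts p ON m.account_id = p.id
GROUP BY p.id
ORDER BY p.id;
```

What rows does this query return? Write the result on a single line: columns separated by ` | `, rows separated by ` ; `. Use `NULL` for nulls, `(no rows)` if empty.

Join each transactions row to its accounts via account_id.
Group joined rows by accounts.id; compute MIN(m.amount) per group.
  3: ids {2, 3} → MIN(m.amount)=-116
  5: ids {4} → MIN(m.amount)=62
  6: ids {1, 5, 6, 8} → MIN(m.amount)=-185
  14: ids {7} → MIN(m.amount)=182

Quinn | -116 ; Raj | 62 ; Alice | -185 ; Kira | 182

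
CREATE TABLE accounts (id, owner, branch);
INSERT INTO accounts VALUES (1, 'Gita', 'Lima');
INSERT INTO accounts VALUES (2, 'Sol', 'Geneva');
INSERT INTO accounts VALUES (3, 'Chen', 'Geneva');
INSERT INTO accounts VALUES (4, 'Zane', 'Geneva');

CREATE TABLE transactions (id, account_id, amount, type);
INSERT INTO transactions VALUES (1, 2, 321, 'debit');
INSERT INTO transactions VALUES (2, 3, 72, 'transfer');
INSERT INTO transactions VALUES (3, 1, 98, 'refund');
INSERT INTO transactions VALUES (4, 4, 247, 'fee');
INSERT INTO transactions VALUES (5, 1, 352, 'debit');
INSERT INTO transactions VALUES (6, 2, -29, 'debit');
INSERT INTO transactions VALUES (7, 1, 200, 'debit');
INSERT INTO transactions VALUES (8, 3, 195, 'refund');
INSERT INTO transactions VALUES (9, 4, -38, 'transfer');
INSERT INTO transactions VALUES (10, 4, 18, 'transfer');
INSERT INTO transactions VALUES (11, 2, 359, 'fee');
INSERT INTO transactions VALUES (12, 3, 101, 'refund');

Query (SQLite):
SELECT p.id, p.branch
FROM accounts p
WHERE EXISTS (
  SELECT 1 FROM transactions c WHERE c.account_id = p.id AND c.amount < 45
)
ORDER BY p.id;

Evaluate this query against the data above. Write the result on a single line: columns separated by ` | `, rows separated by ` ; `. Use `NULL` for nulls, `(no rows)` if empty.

2 | Geneva ; 4 | Geneva

For each accounts row, check whether any transactions with matching account_id has amount < 45.
Keep rows where that is true.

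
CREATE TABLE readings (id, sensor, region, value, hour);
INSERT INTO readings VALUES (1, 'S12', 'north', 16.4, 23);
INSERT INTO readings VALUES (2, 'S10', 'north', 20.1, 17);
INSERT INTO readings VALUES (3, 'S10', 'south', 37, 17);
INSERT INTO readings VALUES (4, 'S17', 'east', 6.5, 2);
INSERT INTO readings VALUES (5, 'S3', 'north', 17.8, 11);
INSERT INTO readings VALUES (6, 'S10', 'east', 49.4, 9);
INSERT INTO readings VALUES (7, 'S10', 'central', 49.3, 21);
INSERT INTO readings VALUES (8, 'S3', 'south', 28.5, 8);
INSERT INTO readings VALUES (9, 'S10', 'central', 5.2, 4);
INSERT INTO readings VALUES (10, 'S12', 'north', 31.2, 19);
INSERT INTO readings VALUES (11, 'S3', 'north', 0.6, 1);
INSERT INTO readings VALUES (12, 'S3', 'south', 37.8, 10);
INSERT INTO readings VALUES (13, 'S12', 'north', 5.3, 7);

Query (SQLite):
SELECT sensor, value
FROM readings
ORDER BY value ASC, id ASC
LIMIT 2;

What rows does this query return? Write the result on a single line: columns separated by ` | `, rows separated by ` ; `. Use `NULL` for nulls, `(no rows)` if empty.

S3 | 0.6 ; S10 | 5.2

Sort by value asc, tiebreak id asc: (0.6, id=11), (5.2, id=9), (5.3, id=13), (6.5, id=4), (16.4, id=1) …. Take first 2.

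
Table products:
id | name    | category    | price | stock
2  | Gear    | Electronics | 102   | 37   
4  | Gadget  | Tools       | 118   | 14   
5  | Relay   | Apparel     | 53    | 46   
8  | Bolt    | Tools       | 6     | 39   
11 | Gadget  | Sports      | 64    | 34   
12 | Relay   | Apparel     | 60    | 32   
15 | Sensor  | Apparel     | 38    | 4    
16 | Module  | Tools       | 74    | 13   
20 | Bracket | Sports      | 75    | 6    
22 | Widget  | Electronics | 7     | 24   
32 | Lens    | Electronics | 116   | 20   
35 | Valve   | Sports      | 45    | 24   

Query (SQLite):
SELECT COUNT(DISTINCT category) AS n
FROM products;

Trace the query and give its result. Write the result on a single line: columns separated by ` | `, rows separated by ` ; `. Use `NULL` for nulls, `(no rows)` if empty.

4

Count distinct non-NULL category values.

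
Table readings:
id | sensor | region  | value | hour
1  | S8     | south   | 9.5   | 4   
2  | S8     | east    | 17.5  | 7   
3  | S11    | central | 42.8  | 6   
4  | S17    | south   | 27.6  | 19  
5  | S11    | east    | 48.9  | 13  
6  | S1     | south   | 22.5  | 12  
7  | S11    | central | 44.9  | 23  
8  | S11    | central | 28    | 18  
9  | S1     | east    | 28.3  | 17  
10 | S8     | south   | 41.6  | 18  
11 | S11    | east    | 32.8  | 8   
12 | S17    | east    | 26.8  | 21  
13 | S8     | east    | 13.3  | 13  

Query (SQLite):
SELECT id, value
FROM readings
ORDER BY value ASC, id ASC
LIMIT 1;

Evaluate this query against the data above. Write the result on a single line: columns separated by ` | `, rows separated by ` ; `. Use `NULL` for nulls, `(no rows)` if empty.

1 | 9.5

Sort by value asc, tiebreak id asc: (9.5, id=1), (13.3, id=13), (17.5, id=2), (22.5, id=6) …. Take first 1.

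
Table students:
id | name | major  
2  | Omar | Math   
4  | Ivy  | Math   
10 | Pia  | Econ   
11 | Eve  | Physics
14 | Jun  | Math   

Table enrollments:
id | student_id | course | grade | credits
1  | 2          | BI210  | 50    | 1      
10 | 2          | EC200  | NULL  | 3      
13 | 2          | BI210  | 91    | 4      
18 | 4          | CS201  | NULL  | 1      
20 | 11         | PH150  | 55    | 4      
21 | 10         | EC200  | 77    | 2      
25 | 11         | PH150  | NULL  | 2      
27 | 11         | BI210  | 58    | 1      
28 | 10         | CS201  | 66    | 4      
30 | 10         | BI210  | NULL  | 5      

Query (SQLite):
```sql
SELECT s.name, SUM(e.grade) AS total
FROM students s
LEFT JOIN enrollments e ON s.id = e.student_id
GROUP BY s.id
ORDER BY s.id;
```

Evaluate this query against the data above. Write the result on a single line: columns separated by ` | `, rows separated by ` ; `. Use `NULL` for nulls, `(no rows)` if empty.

LEFT JOIN keeps every students row; unmatched ones get NULL for enrollments columns.
Group by students.id and compute SUM(e.grade). SUM over an all-NULL group is NULL.
  2: ids {1, 10, 13} → SUM(e.grade)=141
  4: ids {18} → SUM(e.grade)=NULL
  10: ids {21, 28, 30} → SUM(e.grade)=143
  11: ids {20, 25, 27} → SUM(e.grade)=113
  14: ids {—} → SUM(e.grade)=NULL

Omar | 141 ; Ivy | NULL ; Pia | 143 ; Eve | 113 ; Jun | NULL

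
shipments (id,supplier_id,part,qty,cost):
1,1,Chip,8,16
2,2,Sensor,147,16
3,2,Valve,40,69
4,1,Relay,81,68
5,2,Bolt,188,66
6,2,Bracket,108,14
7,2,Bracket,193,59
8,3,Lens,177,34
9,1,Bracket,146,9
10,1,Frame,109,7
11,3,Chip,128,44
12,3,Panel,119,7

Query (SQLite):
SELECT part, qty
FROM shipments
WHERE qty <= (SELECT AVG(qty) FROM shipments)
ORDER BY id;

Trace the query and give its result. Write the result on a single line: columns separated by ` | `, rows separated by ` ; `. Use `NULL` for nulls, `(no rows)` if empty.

Chip | 8 ; Valve | 40 ; Relay | 81 ; Bracket | 108 ; Frame | 109 ; Panel | 119

Scalar subquery: AVG(qty) over all shipments rows = 120.333333 (≈; comparison uses full precision).
Keep rows where qty <= that value.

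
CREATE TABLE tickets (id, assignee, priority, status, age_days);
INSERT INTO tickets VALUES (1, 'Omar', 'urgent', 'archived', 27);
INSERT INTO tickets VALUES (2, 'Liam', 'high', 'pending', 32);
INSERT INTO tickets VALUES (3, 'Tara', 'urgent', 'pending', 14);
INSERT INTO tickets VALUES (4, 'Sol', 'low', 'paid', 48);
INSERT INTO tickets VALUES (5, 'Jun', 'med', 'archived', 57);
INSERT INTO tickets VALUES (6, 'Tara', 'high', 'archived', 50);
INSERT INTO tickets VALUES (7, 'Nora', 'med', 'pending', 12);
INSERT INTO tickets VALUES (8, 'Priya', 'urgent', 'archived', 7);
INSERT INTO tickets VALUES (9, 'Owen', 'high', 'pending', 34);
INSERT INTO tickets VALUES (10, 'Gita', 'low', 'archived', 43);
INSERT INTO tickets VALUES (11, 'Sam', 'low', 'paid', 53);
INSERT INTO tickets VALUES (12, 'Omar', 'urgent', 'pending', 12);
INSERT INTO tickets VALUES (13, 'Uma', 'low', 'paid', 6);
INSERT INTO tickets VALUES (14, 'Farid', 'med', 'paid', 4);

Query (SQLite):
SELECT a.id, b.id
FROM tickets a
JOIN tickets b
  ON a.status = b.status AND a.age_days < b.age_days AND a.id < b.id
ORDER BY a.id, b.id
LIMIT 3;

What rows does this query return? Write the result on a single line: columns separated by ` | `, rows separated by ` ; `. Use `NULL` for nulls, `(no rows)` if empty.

1 | 5 ; 1 | 6 ; 1 | 10

Pairs (a,b) with same status, a.age_days < b.age_days, a.id < b.id.
status groups: archived:{1,5,6,8,10} paid:{4,11,13,14} pending:{2,3,7,9,12}
Ordered by (a.id, b.id); first 3.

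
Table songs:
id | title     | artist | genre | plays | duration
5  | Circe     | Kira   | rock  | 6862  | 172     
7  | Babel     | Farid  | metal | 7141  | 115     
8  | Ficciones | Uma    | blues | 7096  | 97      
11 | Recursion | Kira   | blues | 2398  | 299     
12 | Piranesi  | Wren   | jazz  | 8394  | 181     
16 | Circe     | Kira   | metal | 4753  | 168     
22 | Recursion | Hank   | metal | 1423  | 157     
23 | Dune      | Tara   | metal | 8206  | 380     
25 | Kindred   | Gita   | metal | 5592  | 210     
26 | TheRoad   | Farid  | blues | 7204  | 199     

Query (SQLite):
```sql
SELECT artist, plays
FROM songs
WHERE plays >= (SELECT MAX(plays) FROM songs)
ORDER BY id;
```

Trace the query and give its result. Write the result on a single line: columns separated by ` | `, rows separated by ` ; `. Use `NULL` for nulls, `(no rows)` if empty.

Scalar subquery: MAX(plays) over all songs rows = 8394.
Keep rows where plays >= that value.

Wren | 8394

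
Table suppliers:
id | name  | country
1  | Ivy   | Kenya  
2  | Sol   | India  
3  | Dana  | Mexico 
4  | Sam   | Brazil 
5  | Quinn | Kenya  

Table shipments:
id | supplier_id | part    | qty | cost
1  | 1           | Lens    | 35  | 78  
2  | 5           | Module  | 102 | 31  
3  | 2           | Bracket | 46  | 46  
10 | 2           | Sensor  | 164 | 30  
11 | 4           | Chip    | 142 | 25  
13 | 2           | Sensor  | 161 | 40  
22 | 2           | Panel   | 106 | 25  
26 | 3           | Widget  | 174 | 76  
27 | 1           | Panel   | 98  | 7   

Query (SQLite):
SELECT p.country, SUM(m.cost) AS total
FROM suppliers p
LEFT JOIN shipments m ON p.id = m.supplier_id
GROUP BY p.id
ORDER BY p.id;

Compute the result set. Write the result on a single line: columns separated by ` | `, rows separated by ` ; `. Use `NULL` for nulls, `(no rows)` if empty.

LEFT JOIN keeps every suppliers row; unmatched ones get NULL for shipments columns.
Group by suppliers.id and compute SUM(m.cost). SUM over an all-NULL group is NULL.
  1: ids {1, 27} → SUM(m.cost)=85
  2: ids {3, 10, 13, 22} → SUM(m.cost)=141
  3: ids {26} → SUM(m.cost)=76
  4: ids {11} → SUM(m.cost)=25
  5: ids {2} → SUM(m.cost)=31

Kenya | 85 ; India | 141 ; Mexico | 76 ; Brazil | 25 ; Kenya | 31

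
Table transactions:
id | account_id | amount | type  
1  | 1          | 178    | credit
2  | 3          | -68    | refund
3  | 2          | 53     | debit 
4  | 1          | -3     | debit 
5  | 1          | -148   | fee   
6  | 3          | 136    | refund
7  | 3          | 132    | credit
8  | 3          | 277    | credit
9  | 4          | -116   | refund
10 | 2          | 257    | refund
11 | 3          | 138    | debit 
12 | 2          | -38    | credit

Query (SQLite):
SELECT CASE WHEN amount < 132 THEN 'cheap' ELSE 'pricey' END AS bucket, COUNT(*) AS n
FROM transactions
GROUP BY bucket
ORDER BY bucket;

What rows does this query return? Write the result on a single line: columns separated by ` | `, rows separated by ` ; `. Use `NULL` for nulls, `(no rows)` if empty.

cheap | 6 ; pricey | 6

Bucket rows by amount < 132 → 'cheap' else 'pricey'; count each bucket.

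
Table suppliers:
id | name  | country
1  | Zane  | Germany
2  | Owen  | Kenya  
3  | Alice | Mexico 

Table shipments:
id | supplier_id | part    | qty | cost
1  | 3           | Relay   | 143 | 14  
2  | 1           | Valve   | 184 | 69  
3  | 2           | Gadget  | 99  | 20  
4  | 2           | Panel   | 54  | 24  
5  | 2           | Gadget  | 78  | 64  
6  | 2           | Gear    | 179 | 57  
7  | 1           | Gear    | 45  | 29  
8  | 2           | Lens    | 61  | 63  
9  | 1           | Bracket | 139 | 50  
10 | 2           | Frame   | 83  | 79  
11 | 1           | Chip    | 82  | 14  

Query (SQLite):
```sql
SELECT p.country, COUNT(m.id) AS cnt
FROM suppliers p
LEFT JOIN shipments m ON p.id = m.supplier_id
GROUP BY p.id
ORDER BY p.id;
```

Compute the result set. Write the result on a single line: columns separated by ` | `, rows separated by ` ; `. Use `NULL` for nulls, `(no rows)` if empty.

LEFT JOIN keeps every suppliers row; unmatched ones get NULL for shipments columns.
Group by suppliers.id and compute COUNT(m.id). COUNT(col) of an all-NULL group is 0.
  1: ids {2, 7, 9, 11} → COUNT(m.id)=4
  2: ids {3, 4, 5, 6, 8, 10} → COUNT(m.id)=6
  3: ids {1} → COUNT(m.id)=1

Germany | 4 ; Kenya | 6 ; Mexico | 1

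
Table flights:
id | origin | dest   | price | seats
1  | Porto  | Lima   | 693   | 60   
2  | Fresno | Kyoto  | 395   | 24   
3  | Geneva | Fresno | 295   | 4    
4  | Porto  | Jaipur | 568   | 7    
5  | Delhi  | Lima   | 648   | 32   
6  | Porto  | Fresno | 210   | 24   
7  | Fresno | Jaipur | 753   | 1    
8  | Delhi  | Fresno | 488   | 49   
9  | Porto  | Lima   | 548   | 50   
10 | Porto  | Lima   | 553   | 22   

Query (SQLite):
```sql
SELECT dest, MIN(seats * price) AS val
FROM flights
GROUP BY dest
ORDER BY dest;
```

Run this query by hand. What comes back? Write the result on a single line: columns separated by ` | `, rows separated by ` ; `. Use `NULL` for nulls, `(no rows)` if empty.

For each row compute seats * price.
Group by dest; take MIN of the expression per group.
  Fresno: ids {3, 6, 8} → MIN(seats * price)=1180
  Jaipur: ids {4, 7} → MIN(seats * price)=753
  Kyoto: ids {2} → MIN(seats * price)=9480
  Lima: ids {1, 5, 9, 10} → MIN(seats * price)=12166

Fresno | 1180 ; Jaipur | 753 ; Kyoto | 9480 ; Lima | 12166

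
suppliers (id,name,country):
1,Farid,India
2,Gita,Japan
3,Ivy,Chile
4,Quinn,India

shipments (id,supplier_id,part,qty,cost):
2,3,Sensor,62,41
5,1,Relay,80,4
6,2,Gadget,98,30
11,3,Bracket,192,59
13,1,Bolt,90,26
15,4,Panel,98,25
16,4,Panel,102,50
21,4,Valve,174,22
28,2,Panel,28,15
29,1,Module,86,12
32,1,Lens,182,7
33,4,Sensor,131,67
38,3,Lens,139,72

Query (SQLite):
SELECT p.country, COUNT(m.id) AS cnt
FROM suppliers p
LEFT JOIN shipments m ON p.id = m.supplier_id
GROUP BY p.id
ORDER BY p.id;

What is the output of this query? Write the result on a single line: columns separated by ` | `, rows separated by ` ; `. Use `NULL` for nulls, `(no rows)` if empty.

LEFT JOIN keeps every suppliers row; unmatched ones get NULL for shipments columns.
Group by suppliers.id and compute COUNT(m.id). COUNT(col) of an all-NULL group is 0.
  1: ids {5, 13, 29, 32} → COUNT(m.id)=4
  2: ids {6, 28} → COUNT(m.id)=2
  3: ids {2, 11, 38} → COUNT(m.id)=3
  4: ids {15, 16, 21, 33} → COUNT(m.id)=4

India | 4 ; Japan | 2 ; Chile | 3 ; India | 4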